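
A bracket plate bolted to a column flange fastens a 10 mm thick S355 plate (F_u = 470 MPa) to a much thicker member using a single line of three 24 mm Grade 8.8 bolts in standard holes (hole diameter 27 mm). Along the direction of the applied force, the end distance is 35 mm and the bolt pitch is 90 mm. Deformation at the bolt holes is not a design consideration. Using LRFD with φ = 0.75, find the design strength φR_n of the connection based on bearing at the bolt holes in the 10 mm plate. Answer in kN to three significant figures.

621 kN

Per bolt r_n = 1.5 l_c t F_u ≤ 3.0 d t F_u; upper limit = 3.0 × 24 × 10 × 470 / 1000 = 338.4 kN.
Edge bolt: l_c = 35 − 27/2 = 21.5 mm → 1.5 × 21.5 × 10 × 470 / 1000 = 151.6 → r_n = 151.6 kN.
Interior bolts: l_c = 90 − 27 = 63 mm → 1.5 × 63 × 10 × 470 / 1000 = 444.2 → r_n = 338.4 kN.
R_n = 1 × 151.6 + 2 × 338.4 = 828.4 kN.
Design strength φR_n = 0.75 × 828.4 = 621 kN.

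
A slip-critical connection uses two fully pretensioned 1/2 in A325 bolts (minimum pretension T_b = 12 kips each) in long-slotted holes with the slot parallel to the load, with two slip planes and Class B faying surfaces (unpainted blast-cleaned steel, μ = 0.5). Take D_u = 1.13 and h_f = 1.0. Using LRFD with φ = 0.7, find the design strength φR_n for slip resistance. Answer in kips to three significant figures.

19 kips

R_n = μ · D_u · h_f · T_b · n_s · n_b = 0.5 × 1.13 × 1.0 × 12 × 2 × 2 = 27.12 kips.
Design strength φR_n = 0.7 × 27.12 = 19 kips.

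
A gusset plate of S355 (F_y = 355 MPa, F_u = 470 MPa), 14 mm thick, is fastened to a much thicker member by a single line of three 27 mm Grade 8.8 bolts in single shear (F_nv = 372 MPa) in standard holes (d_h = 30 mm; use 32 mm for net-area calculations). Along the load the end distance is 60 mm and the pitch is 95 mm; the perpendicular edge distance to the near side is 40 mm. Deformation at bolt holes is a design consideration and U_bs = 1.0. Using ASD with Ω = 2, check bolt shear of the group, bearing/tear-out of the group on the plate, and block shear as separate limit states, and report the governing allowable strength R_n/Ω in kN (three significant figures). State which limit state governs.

Bolt shear: A_b = π·27²/4 = 572.6 mm²; R_n = 372 × 572.6 × 3 × 1 / 1000 = 639 kN → 639 / 2 = 319 kN.
Bearing: edge l_c = 45, r_n = 355.3 kN; interior l_c = 65, r_n = 426.4 kN; R_n = 355.3 + 2·426.4 = 1208 kN → 604 kN.
Block shear: A_gv = 3500, A_nv = 2380, A_nt = 336 mm²; R_n = min(0.6F_uA_nv, 0.6F_yA_gv) + U_bs·F_u·A_nt = 829.1 kN → 415 kN.
Bolt shear governs: 319 kN.

319 kN (bolt shear governs)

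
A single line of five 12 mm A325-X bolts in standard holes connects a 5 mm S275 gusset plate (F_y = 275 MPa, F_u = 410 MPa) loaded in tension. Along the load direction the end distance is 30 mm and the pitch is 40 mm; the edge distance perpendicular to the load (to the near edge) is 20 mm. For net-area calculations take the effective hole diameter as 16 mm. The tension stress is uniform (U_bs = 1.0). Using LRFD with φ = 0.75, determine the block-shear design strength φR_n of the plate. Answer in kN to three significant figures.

127 kN

Shear plane L_v = 30 + 4·40 = 190 mm; A_gv = 190 × 5 = 950 mm².
A_nv = (190 − 4.5·16) × 5 = 590 mm².
A_nt = (20 − 0.5·16) × 5 = 60 mm².
0.6 F_u A_nv = 145.1 kN; 0.6 F_y A_gv = 156.8 kN → shear rupture governs the shear term.
R_n = 145.1 + 1.0 × 410 × 60 / 1000 = 169.7 kN.
Design strength φR_n = 0.75 × 169.7 = 127 kN.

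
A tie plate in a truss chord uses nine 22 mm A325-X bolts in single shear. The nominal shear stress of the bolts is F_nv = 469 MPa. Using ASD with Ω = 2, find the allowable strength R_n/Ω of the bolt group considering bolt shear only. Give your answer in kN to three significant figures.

A_b = π × 22² / 4 = 380.1 mm².
R_n = F_nv · A_b · n · n_s = 469 × 380.1 × 9 × 1 / 1000 = 1605 kN.
Allowable strength R_n/Ω = 1605 / 2 = 802 kN.

802 kN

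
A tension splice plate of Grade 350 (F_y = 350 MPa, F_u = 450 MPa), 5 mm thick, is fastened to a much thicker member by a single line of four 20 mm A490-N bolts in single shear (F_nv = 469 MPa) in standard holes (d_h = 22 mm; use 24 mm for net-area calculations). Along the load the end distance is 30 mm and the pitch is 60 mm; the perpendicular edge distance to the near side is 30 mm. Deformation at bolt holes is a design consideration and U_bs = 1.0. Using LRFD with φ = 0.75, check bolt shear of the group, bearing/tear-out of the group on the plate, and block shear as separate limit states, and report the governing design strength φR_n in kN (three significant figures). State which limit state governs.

Bolt shear: A_b = π·20²/4 = 314.2 mm²; R_n = 469 × 314.2 × 4 × 1 / 1000 = 589.4 kN → 0.75 × 589.4 = 442 kN.
Bearing: edge l_c = 19, r_n = 51.3 kN; interior l_c = 38, r_n = 102.6 kN; R_n = 51.3 + 3·102.6 = 359.1 kN → 269 kN.
Block shear: A_gv = 1050, A_nv = 630, A_nt = 90 mm²; R_n = min(0.6F_uA_nv, 0.6F_yA_gv) + U_bs·F_u·A_nt = 210.6 kN → 158 kN.
Block shear governs: 158 kN.

158 kN (block shear governs)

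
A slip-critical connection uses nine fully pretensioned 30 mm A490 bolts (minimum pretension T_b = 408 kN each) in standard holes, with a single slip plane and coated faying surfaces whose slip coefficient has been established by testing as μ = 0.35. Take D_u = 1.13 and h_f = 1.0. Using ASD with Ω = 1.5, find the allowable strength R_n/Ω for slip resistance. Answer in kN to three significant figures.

R_n = μ · D_u · h_f · T_b · n_s · n_b = 0.35 × 1.13 × 1.0 × 408 × 1 × 9 = 1452 kN.
Allowable strength R_n/Ω = 1452 / 1.5 = 968 kN.

968 kN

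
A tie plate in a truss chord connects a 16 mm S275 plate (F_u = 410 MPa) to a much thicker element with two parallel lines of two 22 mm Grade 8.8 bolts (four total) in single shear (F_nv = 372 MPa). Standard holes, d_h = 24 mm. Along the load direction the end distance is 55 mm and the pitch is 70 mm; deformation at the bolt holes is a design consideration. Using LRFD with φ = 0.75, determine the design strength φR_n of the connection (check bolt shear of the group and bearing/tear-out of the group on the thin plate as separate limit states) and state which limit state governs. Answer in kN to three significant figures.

424 kN (bolt shear governs)

Bolt shear: A_b = π·22²/4 = 380.1 mm²; R_n = 372 × 380.1 × 4 × 1 / 1000 = 565.6 kN → 0.75 × 565.6 = 424 kN.
Bearing (1.2 l_c t F_u ≤ 2.4 d t F_u): upper limit = 2.4·22·16·410 / 1000 = 346.4 kN.
  Edge l_c = 55 − 24/2 = 43 → r_n = 338.5 kN; interior l_c = 70 − 24 = 46 → r_n = 346.4 kN.
  R_n,bearing = 2·338.5 + 2·346.4 = 1370 kN → 0.75 × 1370 = 1030 kN.
Bolt shear governs: 424 kN.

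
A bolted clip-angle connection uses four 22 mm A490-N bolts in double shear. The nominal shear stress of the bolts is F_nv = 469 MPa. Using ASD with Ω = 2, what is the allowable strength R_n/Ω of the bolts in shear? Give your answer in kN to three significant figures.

713 kN

A_b = π × 22² / 4 = 380.1 mm².
R_n = F_nv · A_b · n · n_s = 469 × 380.1 × 4 × 2 / 1000 = 1426 kN.
Allowable strength R_n/Ω = 1426 / 2 = 713 kN.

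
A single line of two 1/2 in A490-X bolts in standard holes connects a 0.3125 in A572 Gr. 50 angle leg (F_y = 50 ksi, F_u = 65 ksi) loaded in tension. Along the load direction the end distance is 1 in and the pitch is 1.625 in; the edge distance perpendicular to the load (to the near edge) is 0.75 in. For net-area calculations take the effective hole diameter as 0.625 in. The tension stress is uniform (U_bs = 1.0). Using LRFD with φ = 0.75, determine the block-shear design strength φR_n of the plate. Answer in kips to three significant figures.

Shear plane L_v = 1 + 1·1.625 = 2.625 in; A_gv = 2.625 × 0.3125 = 0.8203 in².
A_nv = (2.625 − 1.5·0.625) × 0.3125 = 0.5273 in².
A_nt = (0.75 − 0.5·0.625) × 0.3125 = 0.1367 in².
0.6 F_u A_nv = 20.57 kips; 0.6 F_y A_gv = 24.61 kips → shear rupture governs the shear term.
R_n = 20.57 + 1.0 × 65 × 0.1367 = 29.45 kips.
Design strength φR_n = 0.75 × 29.45 = 22.1 kips.

22.1 kips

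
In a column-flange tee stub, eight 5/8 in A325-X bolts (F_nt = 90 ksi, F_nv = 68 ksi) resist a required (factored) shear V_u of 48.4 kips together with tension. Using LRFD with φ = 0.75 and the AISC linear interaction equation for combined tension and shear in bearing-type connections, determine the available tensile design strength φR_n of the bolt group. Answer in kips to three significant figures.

A_b = π·0.625²/4 = 0.3068 in²; f_rv = 48.4 / (8 × 0.3068) = 19.72 ksi.
F'_nt = 1.3 F_nt − (F_nt / φF_nv) f_rv = 1.3·90 − (90/(0.75·68))·19.72 = 82.2 ksi, capped at F_nt → F'_nt = 82.2 ksi.
R_n = F'_nt · A_b · n = 82.2 × 0.3068 × 8 = 201.7 kips.
Design strength φR_n = 0.75 × 201.7 = 151 kips.

151 kips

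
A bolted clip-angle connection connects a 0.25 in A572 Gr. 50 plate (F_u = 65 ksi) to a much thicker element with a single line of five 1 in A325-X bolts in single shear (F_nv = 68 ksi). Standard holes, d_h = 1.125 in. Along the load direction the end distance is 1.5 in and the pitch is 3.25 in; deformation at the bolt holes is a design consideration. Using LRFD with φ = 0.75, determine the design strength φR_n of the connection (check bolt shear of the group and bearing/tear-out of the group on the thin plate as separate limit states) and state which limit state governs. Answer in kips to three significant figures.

Bolt shear: A_b = π·1²/4 = 0.7854 in²; R_n = 68 × 0.7854 × 5 × 1 = 267 kips → 0.75 × 267 = 200 kips.
Bearing (1.2 l_c t F_u ≤ 2.4 d t F_u): upper limit = 2.4·1·0.25·65 = 39 kips.
  Edge l_c = 1.5 − 1.125/2 = 0.9375 → r_n = 18.28 kips; interior l_c = 3.25 − 1.125 = 2.125 → r_n = 39 kips.
  R_n,bearing = 1·18.28 + 4·39 = 174.3 kips → 0.75 × 174.3 = 131 kips.
Bearing governs: 131 kips.

131 kips (bearing governs)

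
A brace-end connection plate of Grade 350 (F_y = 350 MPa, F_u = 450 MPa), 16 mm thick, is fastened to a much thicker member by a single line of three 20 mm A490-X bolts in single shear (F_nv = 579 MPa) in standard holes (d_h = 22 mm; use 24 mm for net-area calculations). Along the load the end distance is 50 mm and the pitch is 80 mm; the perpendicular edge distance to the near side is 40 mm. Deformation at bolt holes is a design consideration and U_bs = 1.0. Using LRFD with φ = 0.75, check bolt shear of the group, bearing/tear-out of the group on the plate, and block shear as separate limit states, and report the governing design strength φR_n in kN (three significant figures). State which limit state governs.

409 kN (bolt shear governs)

Bolt shear: A_b = π·20²/4 = 314.2 mm²; R_n = 579 × 314.2 × 3 × 1 / 1000 = 545.7 kN → 0.75 × 545.7 = 409 kN.
Bearing: edge l_c = 39, r_n = 337 kN; interior l_c = 58, r_n = 345.6 kN; R_n = 337 + 2·345.6 = 1028 kN → 771 kN.
Block shear: A_gv = 3360, A_nv = 2400, A_nt = 448 mm²; R_n = min(0.6F_uA_nv, 0.6F_yA_gv) + U_bs·F_u·A_nt = 849.6 kN → 637 kN.
Bolt shear governs: 409 kN.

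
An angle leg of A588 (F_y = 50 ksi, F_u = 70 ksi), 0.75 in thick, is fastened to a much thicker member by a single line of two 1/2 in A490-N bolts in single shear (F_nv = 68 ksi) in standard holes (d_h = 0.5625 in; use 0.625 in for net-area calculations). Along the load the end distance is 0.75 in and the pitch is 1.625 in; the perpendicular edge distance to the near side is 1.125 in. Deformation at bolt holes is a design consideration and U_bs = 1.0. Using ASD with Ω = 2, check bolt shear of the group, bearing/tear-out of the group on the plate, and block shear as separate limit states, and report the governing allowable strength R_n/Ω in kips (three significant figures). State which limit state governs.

Bolt shear: A_b = π·0.5²/4 = 0.1963 in²; R_n = 68 × 0.1963 × 2 × 1 = 26.7 kips → 26.7 / 2 = 13.4 kips.
Bearing: edge l_c = 0.4688, r_n = 29.53 kips; interior l_c = 1.062, r_n = 63 kips; R_n = 29.53 + 1·63 = 92.53 kips → 46.3 kips.
Block shear: A_gv = 1.781, A_nv = 1.078, A_nt = 0.6094 in²; R_n = min(0.6F_uA_nv, 0.6F_yA_gv) + U_bs·F_u·A_nt = 87.94 kips → 44 kips.
Bolt shear governs: 13.4 kips.

13.4 kips (bolt shear governs)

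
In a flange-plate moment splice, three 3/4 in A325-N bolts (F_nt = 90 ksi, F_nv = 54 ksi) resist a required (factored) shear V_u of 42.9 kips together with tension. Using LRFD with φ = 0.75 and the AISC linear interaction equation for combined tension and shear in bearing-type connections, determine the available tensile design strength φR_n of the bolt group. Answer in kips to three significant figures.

A_b = π·0.75²/4 = 0.4418 in²; f_rv = 42.9 / (3 × 0.4418) = 32.37 ksi.
F'_nt = 1.3 F_nt − (F_nt / φF_nv) f_rv = 1.3·90 − (90/(0.75·54))·32.37 = 45.07 ksi, capped at F_nt → F'_nt = 45.07 ksi.
R_n = F'_nt · A_b · n = 45.07 × 0.4418 × 3 = 59.73 kips.
Design strength φR_n = 0.75 × 59.73 = 44.8 kips.

44.8 kips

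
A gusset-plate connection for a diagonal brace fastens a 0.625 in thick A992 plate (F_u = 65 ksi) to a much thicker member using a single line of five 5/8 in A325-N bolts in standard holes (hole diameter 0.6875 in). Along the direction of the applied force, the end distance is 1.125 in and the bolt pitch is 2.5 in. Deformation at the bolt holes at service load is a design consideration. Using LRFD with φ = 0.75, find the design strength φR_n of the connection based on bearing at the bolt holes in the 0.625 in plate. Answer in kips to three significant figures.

211 kips

Per bolt r_n = 1.2 l_c t F_u ≤ 2.4 d t F_u; upper limit = 2.4 × 0.625 × 0.625 × 65 = 60.94 kips.
Edge bolt: l_c = 1.125 − 0.6875/2 = 0.7812 in → 1.2 × 0.7812 × 0.625 × 65 = 38.09 → r_n = 38.09 kips.
Interior bolts: l_c = 2.5 − 0.6875 = 1.812 in → 1.2 × 1.812 × 0.625 × 65 = 88.36 → r_n = 60.94 kips.
R_n = 1 × 38.09 + 4 × 60.94 = 281.8 kips.
Design strength φR_n = 0.75 × 281.8 = 211 kips.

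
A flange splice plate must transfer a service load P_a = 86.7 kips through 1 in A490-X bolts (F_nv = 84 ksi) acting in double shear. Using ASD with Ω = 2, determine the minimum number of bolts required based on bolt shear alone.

A_b = π·1²/4 = 0.7854 in².
Per-bolt allowable strength R_n/Ω = 84 × 0.7854 × 2 / 2 = 65.97 kips.
n ≥ 86.7 / 65.97 = 1.314 → use 2 bolts.

2 bolts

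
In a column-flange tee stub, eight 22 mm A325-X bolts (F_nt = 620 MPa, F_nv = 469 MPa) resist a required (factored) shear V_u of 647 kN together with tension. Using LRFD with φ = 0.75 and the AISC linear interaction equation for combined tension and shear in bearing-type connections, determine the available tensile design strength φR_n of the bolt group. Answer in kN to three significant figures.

A_b = π·22²/4 = 380.1 mm²; f_rv = 647 × 1000 / (8 × 380.1) = 212.8 MPa.
F'_nt = 1.3 F_nt − (F_nt / φF_nv) f_rv = 1.3·620 − (620/(0.75·469))·212.8 = 431 MPa, capped at F_nt → F'_nt = 431 MPa.
R_n = F'_nt · A_b · n = 431 × 380.1 × 8 / 1000 = 1311 kN.
Design strength φR_n = 0.75 × 1311 = 983 kN.

983 kN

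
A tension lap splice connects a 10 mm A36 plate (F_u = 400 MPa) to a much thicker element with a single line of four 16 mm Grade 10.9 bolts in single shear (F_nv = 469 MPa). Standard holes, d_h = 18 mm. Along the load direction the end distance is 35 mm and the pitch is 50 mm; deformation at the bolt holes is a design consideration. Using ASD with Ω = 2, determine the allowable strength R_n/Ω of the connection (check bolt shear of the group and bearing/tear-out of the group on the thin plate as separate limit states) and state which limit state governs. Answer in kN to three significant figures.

189 kN (bolt shear governs)

Bolt shear: A_b = π·16²/4 = 201.1 mm²; R_n = 469 × 201.1 × 4 × 1 / 1000 = 377.2 kN → 377.2 / 2 = 189 kN.
Bearing (1.2 l_c t F_u ≤ 2.4 d t F_u): upper limit = 2.4·16·10·400 / 1000 = 153.6 kN.
  Edge l_c = 35 − 18/2 = 26 → r_n = 124.8 kN; interior l_c = 50 − 18 = 32 → r_n = 153.6 kN.
  R_n,bearing = 1·124.8 + 3·153.6 = 585.6 kN → 585.6 / 2 = 293 kN.
Bolt shear governs: 189 kN.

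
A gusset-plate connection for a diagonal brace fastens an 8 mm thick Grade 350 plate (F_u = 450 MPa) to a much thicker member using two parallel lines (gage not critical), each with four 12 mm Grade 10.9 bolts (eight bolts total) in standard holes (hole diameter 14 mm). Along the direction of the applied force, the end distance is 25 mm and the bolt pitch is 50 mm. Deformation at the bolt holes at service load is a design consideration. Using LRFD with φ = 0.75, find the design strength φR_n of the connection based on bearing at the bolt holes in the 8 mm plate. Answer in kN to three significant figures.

Per bolt r_n = 1.2 l_c t F_u ≤ 2.4 d t F_u; upper limit = 2.4 × 12 × 8 × 450 / 1000 = 103.7 kN.
Edge bolt: l_c = 25 − 14/2 = 18 mm → 1.2 × 18 × 8 × 450 / 1000 = 77.76 → r_n = 77.76 kN.
Interior bolts: l_c = 50 − 14 = 36 mm → 1.2 × 36 × 8 × 450 / 1000 = 155.5 → r_n = 103.7 kN.
R_n = 2 × 77.76 + 6 × 103.7 = 777.6 kN.
Design strength φR_n = 0.75 × 777.6 = 583 kN.

583 kN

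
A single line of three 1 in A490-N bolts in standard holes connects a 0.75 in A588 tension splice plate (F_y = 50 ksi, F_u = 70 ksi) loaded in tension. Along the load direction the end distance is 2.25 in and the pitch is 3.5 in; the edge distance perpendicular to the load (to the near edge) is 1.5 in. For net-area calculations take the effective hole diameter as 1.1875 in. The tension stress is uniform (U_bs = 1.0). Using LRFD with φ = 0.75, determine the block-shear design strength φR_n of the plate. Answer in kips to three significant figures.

184 kips

Shear plane L_v = 2.25 + 2·3.5 = 9.25 in; A_gv = 9.25 × 0.75 = 6.938 in².
A_nv = (9.25 − 2.5·1.1875) × 0.75 = 4.711 in².
A_nt = (1.5 − 0.5·1.1875) × 0.75 = 0.6797 in².
0.6 F_u A_nv = 197.9 kips; 0.6 F_y A_gv = 208.1 kips → shear rupture governs the shear term.
R_n = 197.9 + 1.0 × 70 × 0.6797 = 245.4 kips.
Design strength φR_n = 0.75 × 245.4 = 184 kips.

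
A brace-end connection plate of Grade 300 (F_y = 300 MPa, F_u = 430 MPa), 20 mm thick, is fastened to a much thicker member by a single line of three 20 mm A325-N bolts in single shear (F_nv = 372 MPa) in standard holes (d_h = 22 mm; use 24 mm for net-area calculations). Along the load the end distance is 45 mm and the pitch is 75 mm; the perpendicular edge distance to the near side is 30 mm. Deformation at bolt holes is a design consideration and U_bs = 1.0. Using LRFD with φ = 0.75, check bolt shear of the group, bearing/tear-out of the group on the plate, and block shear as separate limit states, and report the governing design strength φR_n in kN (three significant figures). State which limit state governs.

263 kN (bolt shear governs)

Bolt shear: A_b = π·20²/4 = 314.2 mm²; R_n = 372 × 314.2 × 3 × 1 / 1000 = 350.6 kN → 0.75 × 350.6 = 263 kN.
Bearing: edge l_c = 34, r_n = 350.9 kN; interior l_c = 53, r_n = 412.8 kN; R_n = 350.9 + 2·412.8 = 1176 kN → 882 kN.
Block shear: A_gv = 3900, A_nv = 2700, A_nt = 360 mm²; R_n = min(0.6F_uA_nv, 0.6F_yA_gv) + U_bs·F_u·A_nt = 851.4 kN → 639 kN.
Bolt shear governs: 263 kN.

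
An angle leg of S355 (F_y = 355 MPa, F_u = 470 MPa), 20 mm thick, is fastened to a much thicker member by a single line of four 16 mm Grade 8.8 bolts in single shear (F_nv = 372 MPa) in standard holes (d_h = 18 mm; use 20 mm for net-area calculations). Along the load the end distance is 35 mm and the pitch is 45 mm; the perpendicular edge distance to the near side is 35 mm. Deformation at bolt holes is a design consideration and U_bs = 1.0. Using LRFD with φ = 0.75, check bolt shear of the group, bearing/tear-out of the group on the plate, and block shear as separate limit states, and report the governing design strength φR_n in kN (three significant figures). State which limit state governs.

Bolt shear: A_b = π·16²/4 = 201.1 mm²; R_n = 372 × 201.1 × 4 × 1 / 1000 = 299.2 kN → 0.75 × 299.2 = 224 kN.
Bearing: edge l_c = 26, r_n = 293.3 kN; interior l_c = 27, r_n = 304.6 kN; R_n = 293.3 + 3·304.6 = 1207 kN → 905 kN.
Block shear: A_gv = 3400, A_nv = 2000, A_nt = 500 mm²; R_n = min(0.6F_uA_nv, 0.6F_yA_gv) + U_bs·F_u·A_nt = 799 kN → 599 kN.
Bolt shear governs: 224 kN.

224 kN (bolt shear governs)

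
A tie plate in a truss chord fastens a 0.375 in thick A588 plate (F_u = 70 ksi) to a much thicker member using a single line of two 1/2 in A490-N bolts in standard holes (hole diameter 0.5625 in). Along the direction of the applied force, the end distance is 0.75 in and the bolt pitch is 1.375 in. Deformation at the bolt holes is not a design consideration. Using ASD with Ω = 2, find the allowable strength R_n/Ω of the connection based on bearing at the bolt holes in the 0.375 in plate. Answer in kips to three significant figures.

Per bolt r_n = 1.5 l_c t F_u ≤ 3.0 d t F_u; upper limit = 3.0 × 0.5 × 0.375 × 70 = 39.38 kips.
Edge bolt: l_c = 0.75 − 0.5625/2 = 0.4688 in → 1.5 × 0.4688 × 0.375 × 70 = 18.46 → r_n = 18.46 kips.
Interior bolts: l_c = 1.375 − 0.5625 = 0.8125 in → 1.5 × 0.8125 × 0.375 × 70 = 31.99 → r_n = 31.99 kips.
R_n = 1 × 18.46 + 1 × 31.99 = 50.45 kips.
Allowable strength R_n/Ω = 50.45 / 2 = 25.2 kips.

25.2 kips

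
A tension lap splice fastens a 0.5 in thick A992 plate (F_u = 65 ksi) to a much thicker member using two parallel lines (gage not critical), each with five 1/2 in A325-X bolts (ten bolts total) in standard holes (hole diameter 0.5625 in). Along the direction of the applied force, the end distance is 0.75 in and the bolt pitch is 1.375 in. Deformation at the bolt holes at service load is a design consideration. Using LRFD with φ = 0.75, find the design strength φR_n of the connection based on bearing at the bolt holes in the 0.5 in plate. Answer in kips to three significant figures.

218 kips

Per bolt r_n = 1.2 l_c t F_u ≤ 2.4 d t F_u; upper limit = 2.4 × 0.5 × 0.5 × 65 = 39 kips.
Edge bolt: l_c = 0.75 − 0.5625/2 = 0.4688 in → 1.2 × 0.4688 × 0.5 × 65 = 18.28 → r_n = 18.28 kips.
Interior bolts: l_c = 1.375 − 0.5625 = 0.8125 in → 1.2 × 0.8125 × 0.5 × 65 = 31.69 → r_n = 31.69 kips.
R_n = 2 × 18.28 + 8 × 31.69 = 290.1 kips.
Design strength φR_n = 0.75 × 290.1 = 218 kips.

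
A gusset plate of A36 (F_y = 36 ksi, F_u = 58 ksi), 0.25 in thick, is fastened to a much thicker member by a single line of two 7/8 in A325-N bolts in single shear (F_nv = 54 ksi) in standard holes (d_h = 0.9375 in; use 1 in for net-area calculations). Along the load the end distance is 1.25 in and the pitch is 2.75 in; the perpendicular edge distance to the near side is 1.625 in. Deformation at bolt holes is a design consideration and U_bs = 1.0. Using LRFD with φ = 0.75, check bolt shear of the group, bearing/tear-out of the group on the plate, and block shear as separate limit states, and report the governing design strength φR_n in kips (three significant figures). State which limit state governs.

Bolt shear: A_b = π·0.875²/4 = 0.6013 in²; R_n = 54 × 0.6013 × 2 × 1 = 64.94 kips → 0.75 × 64.94 = 48.7 kips.
Bearing: edge l_c = 0.7812, r_n = 13.59 kips; interior l_c = 1.812, r_n = 30.45 kips; R_n = 13.59 + 1·30.45 = 44.04 kips → 33 kips.
Block shear: A_gv = 1, A_nv = 0.625, A_nt = 0.2812 in²; R_n = min(0.6F_uA_nv, 0.6F_yA_gv) + U_bs·F_u·A_nt = 37.91 kips → 28.4 kips.
Block shear governs: 28.4 kips.

28.4 kips (block shear governs)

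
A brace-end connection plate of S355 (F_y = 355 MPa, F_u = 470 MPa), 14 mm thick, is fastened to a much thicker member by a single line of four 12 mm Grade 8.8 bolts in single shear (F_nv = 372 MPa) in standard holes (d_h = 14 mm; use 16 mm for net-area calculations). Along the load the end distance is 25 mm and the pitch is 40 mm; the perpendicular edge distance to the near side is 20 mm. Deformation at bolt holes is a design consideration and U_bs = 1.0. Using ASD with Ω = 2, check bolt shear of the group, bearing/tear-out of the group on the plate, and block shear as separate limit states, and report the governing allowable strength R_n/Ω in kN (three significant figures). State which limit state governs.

Bolt shear: A_b = π·12²/4 = 113.1 mm²; R_n = 372 × 113.1 × 4 × 1 / 1000 = 168.3 kN → 168.3 / 2 = 84.1 kN.
Bearing: edge l_c = 18, r_n = 142.1 kN; interior l_c = 26, r_n = 189.5 kN; R_n = 142.1 + 3·189.5 = 710.6 kN → 355 kN.
Block shear: A_gv = 2030, A_nv = 1246, A_nt = 168 mm²; R_n = min(0.6F_uA_nv, 0.6F_yA_gv) + U_bs·F_u·A_nt = 430.3 kN → 215 kN.
Bolt shear governs: 84.1 kN.

84.1 kN (bolt shear governs)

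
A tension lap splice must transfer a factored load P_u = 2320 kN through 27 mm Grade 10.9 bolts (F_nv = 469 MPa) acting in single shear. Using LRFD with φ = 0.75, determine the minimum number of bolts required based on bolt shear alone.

A_b = π·27²/4 = 572.6 mm².
Per-bolt design strength φR_n = 0.75 × 469 × 572.6 × 1 / 1000 = 201.4 kN.
n ≥ 2320 / 201.4 = 11.52 → use 12 bolts.

12 bolts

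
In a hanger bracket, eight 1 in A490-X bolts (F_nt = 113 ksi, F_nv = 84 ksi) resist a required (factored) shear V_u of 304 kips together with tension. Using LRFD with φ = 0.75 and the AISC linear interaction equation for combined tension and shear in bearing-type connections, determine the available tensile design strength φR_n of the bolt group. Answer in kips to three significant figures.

283 kips

A_b = π·1²/4 = 0.7854 in²; f_rv = 304 / (8 × 0.7854) = 48.38 ksi.
F'_nt = 1.3 F_nt − (F_nt / φF_nv) f_rv = 1.3·113 − (113/(0.75·84))·48.38 = 60.12 ksi, capped at F_nt → F'_nt = 60.12 ksi.
R_n = F'_nt · A_b · n = 60.12 × 0.7854 × 8 = 377.7 kips.
Design strength φR_n = 0.75 × 377.7 = 283 kips.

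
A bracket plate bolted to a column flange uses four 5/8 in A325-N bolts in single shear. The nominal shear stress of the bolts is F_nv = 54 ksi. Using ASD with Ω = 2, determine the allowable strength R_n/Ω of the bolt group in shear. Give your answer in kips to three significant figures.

A_b = π × 0.625² / 4 = 0.3068 in².
R_n = F_nv · A_b · n · n_s = 54 × 0.3068 × 4 × 1 = 66.27 kips.
Allowable strength R_n/Ω = 66.27 / 2 = 33.1 kips.

33.1 kips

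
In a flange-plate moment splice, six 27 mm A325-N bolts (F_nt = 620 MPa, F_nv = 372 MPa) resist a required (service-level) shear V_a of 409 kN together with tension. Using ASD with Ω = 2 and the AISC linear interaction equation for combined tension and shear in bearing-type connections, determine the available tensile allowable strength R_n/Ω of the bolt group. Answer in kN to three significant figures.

A_b = π·27²/4 = 572.6 mm²; f_rv = 409 × 1000 / (6 × 572.6) = 119.1 MPa.
F'_nt = 1.3 F_nt − (Ω F_nt / F_nv) f_rv = 1.3·620 − (2·620/372)·119.1 = 409.1 MPa, capped at F_nt → F'_nt = 409.1 MPa.
R_n = F'_nt · A_b · n = 409.1 × 572.6 × 6 / 1000 = 1406 kN.
Allowable strength R_n/Ω = 1406 / 2 = 703 kN.

703 kN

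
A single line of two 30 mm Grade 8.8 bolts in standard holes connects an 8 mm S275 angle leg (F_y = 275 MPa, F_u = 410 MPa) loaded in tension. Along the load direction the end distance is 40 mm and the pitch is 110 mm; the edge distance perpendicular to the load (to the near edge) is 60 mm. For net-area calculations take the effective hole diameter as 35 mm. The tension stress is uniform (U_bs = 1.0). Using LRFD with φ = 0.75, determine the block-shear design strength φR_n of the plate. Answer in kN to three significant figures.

Shear plane L_v = 40 + 1·110 = 150 mm; A_gv = 150 × 8 = 1200 mm².
A_nv = (150 − 1.5·35) × 8 = 780 mm².
A_nt = (60 − 0.5·35) × 8 = 340 mm².
0.6 F_u A_nv = 191.9 kN; 0.6 F_y A_gv = 198 kN → shear rupture governs the shear term.
R_n = 191.9 + 1.0 × 410 × 340 / 1000 = 331.3 kN.
Design strength φR_n = 0.75 × 331.3 = 248 kN.

248 kN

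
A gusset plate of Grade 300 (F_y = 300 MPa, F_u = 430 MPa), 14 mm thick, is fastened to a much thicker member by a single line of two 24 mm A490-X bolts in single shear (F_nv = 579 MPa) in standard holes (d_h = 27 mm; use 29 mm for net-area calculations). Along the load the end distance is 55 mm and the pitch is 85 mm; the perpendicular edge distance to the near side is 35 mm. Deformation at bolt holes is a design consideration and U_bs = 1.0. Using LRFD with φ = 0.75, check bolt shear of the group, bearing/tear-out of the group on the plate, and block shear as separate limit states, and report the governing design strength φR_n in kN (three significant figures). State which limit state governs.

Bolt shear: A_b = π·24²/4 = 452.4 mm²; R_n = 579 × 452.4 × 2 × 1 / 1000 = 523.9 kN → 0.75 × 523.9 = 393 kN.
Bearing: edge l_c = 41.5, r_n = 299.8 kN; interior l_c = 58, r_n = 346.8 kN; R_n = 299.8 + 1·346.8 = 646.5 kN → 485 kN.
Block shear: A_gv = 1960, A_nv = 1351, A_nt = 287 mm²; R_n = min(0.6F_uA_nv, 0.6F_yA_gv) + U_bs·F_u·A_nt = 472 kN → 354 kN.
Block shear governs: 354 kN.

354 kN (block shear governs)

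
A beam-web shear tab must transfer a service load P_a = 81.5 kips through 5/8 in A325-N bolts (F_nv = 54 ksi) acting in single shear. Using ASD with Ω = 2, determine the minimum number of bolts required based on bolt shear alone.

A_b = π·0.625²/4 = 0.3068 in².
Per-bolt allowable strength R_n/Ω = 54 × 0.3068 × 1 / 2 = 8.283 kips.
n ≥ 81.5 / 8.283 = 9.839 → use 10 bolts.

10 bolts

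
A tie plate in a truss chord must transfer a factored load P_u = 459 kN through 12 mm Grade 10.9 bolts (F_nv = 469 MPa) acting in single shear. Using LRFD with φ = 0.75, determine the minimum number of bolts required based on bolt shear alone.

A_b = π·12²/4 = 113.1 mm².
Per-bolt design strength φR_n = 0.75 × 469 × 113.1 × 1 / 1000 = 39.78 kN.
n ≥ 459 / 39.78 = 11.54 → use 12 bolts.

12 bolts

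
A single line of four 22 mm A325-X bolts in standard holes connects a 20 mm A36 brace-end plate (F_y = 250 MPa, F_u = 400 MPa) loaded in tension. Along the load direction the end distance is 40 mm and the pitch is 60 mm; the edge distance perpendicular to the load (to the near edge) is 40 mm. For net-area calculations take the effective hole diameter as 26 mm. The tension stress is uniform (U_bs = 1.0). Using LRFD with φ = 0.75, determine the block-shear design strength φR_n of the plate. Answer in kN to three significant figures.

Shear plane L_v = 40 + 3·60 = 220 mm; A_gv = 220 × 20 = 4400 mm².
A_nv = (220 − 3.5·26) × 20 = 2580 mm².
A_nt = (40 − 0.5·26) × 20 = 540 mm².
0.6 F_u A_nv = 619.2 kN; 0.6 F_y A_gv = 660 kN → shear rupture governs the shear term.
R_n = 619.2 + 1.0 × 400 × 540 / 1000 = 835.2 kN.
Design strength φR_n = 0.75 × 835.2 = 626 kN.

626 kN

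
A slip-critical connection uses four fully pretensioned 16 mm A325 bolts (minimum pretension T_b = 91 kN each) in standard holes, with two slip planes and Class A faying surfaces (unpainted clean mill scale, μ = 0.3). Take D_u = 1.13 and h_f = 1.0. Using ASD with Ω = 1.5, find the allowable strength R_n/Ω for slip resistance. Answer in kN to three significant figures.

165 kN

R_n = μ · D_u · h_f · T_b · n_s · n_b = 0.3 × 1.13 × 1.0 × 91 × 2 × 4 = 246.8 kN.
Allowable strength R_n/Ω = 246.8 / 1.5 = 165 kN.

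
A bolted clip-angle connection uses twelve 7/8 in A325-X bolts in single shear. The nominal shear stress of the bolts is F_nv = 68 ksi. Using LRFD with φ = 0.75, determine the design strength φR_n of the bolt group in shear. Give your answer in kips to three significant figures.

368 kips

A_b = π × 0.875² / 4 = 0.6013 in².
R_n = F_nv · A_b · n · n_s = 68 × 0.6013 × 12 × 1 = 490.7 kips.
Design strength φR_n = 0.75 × 490.7 = 368 kips.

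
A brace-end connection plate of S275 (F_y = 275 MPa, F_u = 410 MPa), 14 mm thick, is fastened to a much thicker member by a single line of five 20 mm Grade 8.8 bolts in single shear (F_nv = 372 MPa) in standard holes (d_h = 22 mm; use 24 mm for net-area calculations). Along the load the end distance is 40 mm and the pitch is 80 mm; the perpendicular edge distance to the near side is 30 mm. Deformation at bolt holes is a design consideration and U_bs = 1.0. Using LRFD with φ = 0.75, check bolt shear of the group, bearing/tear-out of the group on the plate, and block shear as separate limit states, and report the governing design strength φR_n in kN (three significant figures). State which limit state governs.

438 kN (bolt shear governs)

Bolt shear: A_b = π·20²/4 = 314.2 mm²; R_n = 372 × 314.2 × 5 × 1 / 1000 = 584.3 kN → 0.75 × 584.3 = 438 kN.
Bearing: edge l_c = 29, r_n = 199.8 kN; interior l_c = 58, r_n = 275.5 kN; R_n = 199.8 + 4·275.5 = 1302 kN → 976 kN.
Block shear: A_gv = 5040, A_nv = 3528, A_nt = 252 mm²; R_n = min(0.6F_uA_nv, 0.6F_yA_gv) + U_bs·F_u·A_nt = 934.9 kN → 701 kN.
Bolt shear governs: 438 kN.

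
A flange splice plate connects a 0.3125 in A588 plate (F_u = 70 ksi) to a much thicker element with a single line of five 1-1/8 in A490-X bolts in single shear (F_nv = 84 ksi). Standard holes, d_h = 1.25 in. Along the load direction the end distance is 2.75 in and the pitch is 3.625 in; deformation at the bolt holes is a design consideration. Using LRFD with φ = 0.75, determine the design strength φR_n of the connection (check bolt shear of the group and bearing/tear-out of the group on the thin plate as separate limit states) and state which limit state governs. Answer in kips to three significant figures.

Bolt shear: A_b = π·1.125²/4 = 0.994 in²; R_n = 84 × 0.994 × 5 × 1 = 417.5 kips → 0.75 × 417.5 = 313 kips.
Bearing (1.2 l_c t F_u ≤ 2.4 d t F_u): upper limit = 2.4·1.125·0.3125·70 = 59.06 kips.
  Edge l_c = 2.75 − 1.25/2 = 2.125 → r_n = 55.78 kips; interior l_c = 3.625 − 1.25 = 2.375 → r_n = 59.06 kips.
  R_n,bearing = 1·55.78 + 4·59.06 = 292 kips → 0.75 × 292 = 219 kips.
Bearing governs: 219 kips.

219 kips (bearing governs)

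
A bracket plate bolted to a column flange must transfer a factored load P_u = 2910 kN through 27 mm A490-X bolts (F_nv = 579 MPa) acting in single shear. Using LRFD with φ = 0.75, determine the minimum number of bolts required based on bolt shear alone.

A_b = π·27²/4 = 572.6 mm².
Per-bolt design strength φR_n = 0.75 × 579 × 572.6 × 1 / 1000 = 248.6 kN.
n ≥ 2910 / 248.6 = 11.7 → use 12 bolts.

12 bolts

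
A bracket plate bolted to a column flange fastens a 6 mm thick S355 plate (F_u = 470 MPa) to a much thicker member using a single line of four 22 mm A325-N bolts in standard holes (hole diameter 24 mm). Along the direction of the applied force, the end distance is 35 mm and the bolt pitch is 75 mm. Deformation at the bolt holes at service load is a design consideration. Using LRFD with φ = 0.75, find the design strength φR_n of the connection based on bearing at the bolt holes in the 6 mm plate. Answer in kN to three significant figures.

Per bolt r_n = 1.2 l_c t F_u ≤ 2.4 d t F_u; upper limit = 2.4 × 22 × 6 × 470 / 1000 = 148.9 kN.
Edge bolt: l_c = 35 − 24/2 = 23 mm → 1.2 × 23 × 6 × 470 / 1000 = 77.83 → r_n = 77.83 kN.
Interior bolts: l_c = 75 − 24 = 51 mm → 1.2 × 51 × 6 × 470 / 1000 = 172.6 → r_n = 148.9 kN.
R_n = 1 × 77.83 + 3 × 148.9 = 524.5 kN.
Design strength φR_n = 0.75 × 524.5 = 393 kN.

393 kN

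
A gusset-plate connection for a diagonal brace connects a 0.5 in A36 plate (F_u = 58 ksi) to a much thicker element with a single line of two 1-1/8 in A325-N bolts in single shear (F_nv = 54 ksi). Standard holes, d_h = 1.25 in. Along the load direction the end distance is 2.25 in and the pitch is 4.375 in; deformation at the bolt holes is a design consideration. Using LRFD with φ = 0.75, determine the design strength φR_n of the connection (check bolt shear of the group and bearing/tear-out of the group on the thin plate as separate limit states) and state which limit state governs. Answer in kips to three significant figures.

Bolt shear: A_b = π·1.125²/4 = 0.994 in²; R_n = 54 × 0.994 × 2 × 1 = 107.4 kips → 0.75 × 107.4 = 80.5 kips.
Bearing (1.2 l_c t F_u ≤ 2.4 d t F_u): upper limit = 2.4·1.125·0.5·58 = 78.3 kips.
  Edge l_c = 2.25 − 1.25/2 = 1.625 → r_n = 56.55 kips; interior l_c = 4.375 − 1.25 = 3.125 → r_n = 78.3 kips.
  R_n,bearing = 1·56.55 + 1·78.3 = 134.8 kips → 0.75 × 134.8 = 101 kips.
Bolt shear governs: 80.5 kips.

80.5 kips (bolt shear governs)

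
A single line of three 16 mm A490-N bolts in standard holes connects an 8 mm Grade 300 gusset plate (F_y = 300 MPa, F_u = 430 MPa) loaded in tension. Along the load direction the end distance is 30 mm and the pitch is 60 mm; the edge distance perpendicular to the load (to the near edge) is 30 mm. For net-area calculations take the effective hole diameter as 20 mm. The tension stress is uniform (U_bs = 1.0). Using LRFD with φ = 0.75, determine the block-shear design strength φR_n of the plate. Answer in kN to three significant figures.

206 kN

Shear plane L_v = 30 + 2·60 = 150 mm; A_gv = 150 × 8 = 1200 mm².
A_nv = (150 − 2.5·20) × 8 = 800 mm².
A_nt = (30 − 0.5·20) × 8 = 160 mm².
0.6 F_u A_nv = 206.4 kN; 0.6 F_y A_gv = 216 kN → shear rupture governs the shear term.
R_n = 206.4 + 1.0 × 430 × 160 / 1000 = 275.2 kN.
Design strength φR_n = 0.75 × 275.2 = 206 kN.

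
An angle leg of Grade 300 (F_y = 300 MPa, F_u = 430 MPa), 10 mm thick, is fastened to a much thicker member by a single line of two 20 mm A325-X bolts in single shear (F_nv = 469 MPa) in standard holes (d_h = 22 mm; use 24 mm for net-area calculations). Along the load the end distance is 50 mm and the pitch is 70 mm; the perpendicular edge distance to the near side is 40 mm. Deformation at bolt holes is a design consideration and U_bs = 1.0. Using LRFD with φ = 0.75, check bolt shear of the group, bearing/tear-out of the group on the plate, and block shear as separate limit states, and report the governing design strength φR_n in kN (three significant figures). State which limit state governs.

221 kN (bolt shear governs)

Bolt shear: A_b = π·20²/4 = 314.2 mm²; R_n = 469 × 314.2 × 2 × 1 / 1000 = 294.7 kN → 0.75 × 294.7 = 221 kN.
Bearing: edge l_c = 39, r_n = 201.2 kN; interior l_c = 48, r_n = 206.4 kN; R_n = 201.2 + 1·206.4 = 407.6 kN → 306 kN.
Block shear: A_gv = 1200, A_nv = 840, A_nt = 280 mm²; R_n = min(0.6F_uA_nv, 0.6F_yA_gv) + U_bs·F_u·A_nt = 336.4 kN → 252 kN.
Bolt shear governs: 221 kN.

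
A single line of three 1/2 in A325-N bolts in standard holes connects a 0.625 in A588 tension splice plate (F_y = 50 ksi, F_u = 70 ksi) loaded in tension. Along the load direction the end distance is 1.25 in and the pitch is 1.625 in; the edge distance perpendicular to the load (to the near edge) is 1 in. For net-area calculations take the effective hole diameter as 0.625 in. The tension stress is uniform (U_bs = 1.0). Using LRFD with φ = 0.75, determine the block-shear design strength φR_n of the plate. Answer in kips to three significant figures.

80.4 kips

Shear plane L_v = 1.25 + 2·1.625 = 4.5 in; A_gv = 4.5 × 0.625 = 2.812 in².
A_nv = (4.5 − 2.5·0.625) × 0.625 = 1.836 in².
A_nt = (1 − 0.5·0.625) × 0.625 = 0.4297 in².
0.6 F_u A_nv = 77.11 kips; 0.6 F_y A_gv = 84.38 kips → shear rupture governs the shear term.
R_n = 77.11 + 1.0 × 70 × 0.4297 = 107.2 kips.
Design strength φR_n = 0.75 × 107.2 = 80.4 kips.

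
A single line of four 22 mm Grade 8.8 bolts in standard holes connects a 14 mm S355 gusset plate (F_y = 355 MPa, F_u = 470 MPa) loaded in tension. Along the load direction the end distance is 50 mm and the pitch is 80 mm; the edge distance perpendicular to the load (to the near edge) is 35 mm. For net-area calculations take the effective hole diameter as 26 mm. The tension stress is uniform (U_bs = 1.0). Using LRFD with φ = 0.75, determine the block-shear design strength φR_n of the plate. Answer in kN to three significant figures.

Shear plane L_v = 50 + 3·80 = 290 mm; A_gv = 290 × 14 = 4060 mm².
A_nv = (290 − 3.5·26) × 14 = 2786 mm².
A_nt = (35 − 0.5·26) × 14 = 308 mm².
0.6 F_u A_nv = 785.7 kN; 0.6 F_y A_gv = 864.8 kN → shear rupture governs the shear term.
R_n = 785.7 + 1.0 × 470 × 308 / 1000 = 930.4 kN.
Design strength φR_n = 0.75 × 930.4 = 698 kN.

698 kN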